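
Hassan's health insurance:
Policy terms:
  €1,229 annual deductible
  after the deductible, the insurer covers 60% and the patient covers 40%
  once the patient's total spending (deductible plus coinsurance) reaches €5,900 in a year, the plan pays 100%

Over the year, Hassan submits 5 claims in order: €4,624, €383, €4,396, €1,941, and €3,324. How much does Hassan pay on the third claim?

Bill 1, €4,624: deductible takes €1,229, €3,395 remains; coinsurance €3,395 × 40% = €1,358. Patient pays €2,587; OOP now €2,587.
Bill 2, €383: 40% coinsurance on €383 = €153.20. Patient owes €153.20 (running OOP €2,740.20).
Bill 3, €4,396: deductible met; 40% of €4,396 = €1,758.40. Patient owes €1,758.40 (running OOP €4,498.60).

€1,758.40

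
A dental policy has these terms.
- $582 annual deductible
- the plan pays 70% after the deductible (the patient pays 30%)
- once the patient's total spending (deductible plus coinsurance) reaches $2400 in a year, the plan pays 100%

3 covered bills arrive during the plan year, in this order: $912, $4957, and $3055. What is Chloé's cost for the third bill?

$231.90

Claim 1 ($912): $582 to deductible, leaving $330; patient's 30% is $99. Cost to patient: $681. OOP to date $681.
Claim 2 ($4957): 30% coinsurance on $4957 = $1487.10. Cost to patient: $1487.10. OOP to date $2168.10.
Claim 3 ($3055): 30% coinsurance on $3055 = $916.50. Adding that to $2168.10 gives $3084.60, past the $2400 cap; patient pays only $2400 − $2168.10 = $231.90.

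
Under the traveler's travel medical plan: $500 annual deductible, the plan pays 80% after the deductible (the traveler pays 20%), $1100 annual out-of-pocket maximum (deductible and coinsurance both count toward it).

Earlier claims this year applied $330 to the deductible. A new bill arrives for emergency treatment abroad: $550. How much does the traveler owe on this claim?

$246

Remaining deductible: $500 − $330 = $170.
That leaves $550 − $170 = $380 for coinsurance.
Traveler's 20% share of $380 is $76.
Traveler responsibility before any cap: $170 + $76 = $246.
Cumulative spending $330 + $246 = $576 stays under the $1100 maximum.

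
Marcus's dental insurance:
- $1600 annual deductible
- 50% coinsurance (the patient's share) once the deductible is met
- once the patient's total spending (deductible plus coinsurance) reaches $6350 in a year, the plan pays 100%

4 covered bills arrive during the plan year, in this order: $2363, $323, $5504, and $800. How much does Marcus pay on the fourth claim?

$400

Bill 1, $2363: deductible takes $1600, $763 remains; coinsurance $763 × 50% = $381.50. Cost to patient: $1981.50. OOP to date $1981.50.
Bill 2, $323: 50% coinsurance on $323 = $161.50. Cost to patient: $161.50. OOP to date $2143.
Bill 3, $5504: 50% coinsurance on $5504 = $2752. Patient owes $2752 (running OOP $4895).
Bill 4, $800: deductible already satisfied, so patient's share is 50% × $800 = $400. Patient owes $400 (running OOP $5295).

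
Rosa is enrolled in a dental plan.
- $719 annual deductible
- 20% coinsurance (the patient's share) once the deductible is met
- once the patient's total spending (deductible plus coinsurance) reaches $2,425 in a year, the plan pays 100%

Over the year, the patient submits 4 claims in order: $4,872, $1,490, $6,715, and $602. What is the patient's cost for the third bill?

Bill 1, $4,872: $719 finishes the deductible; $4,153 goes to coinsurance; coinsurance $4,153 × 20% = $830.60. Cost to patient: $1,549.60. OOP to date $1,549.60.
Bill 2, $1,490: 20% coinsurance on $1,490 = $298. Cost to patient: $298. OOP to date $1,847.60.
Bill 3, $6,715: deductible already satisfied, so patient's share is 20% × $6,715 = $1,343. OOP would hit $3,190.60 > $2,425, so the cap limits the patient to $2,425 − $1,847.60 = $577.40.

$577.40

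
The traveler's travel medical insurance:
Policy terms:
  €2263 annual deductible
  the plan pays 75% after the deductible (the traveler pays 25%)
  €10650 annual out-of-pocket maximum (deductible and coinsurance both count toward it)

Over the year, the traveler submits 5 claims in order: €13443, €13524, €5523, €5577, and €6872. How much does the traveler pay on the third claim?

Claim 1 (€13443): deductible takes €2263, €11180 remains; traveler's 25% is €2795. Traveler owes €5058 (running OOP €5058).
Claim 2 (€13524): deductible already satisfied, so traveler's share is 25% × €13524 = €3381. Traveler pays €3381; OOP now €8439.
Claim 3 (€5523): deductible already satisfied, so traveler's share is 25% × €5523 = €1380.75. Traveler owes €1380.75 (running OOP €9819.75).

€1380.75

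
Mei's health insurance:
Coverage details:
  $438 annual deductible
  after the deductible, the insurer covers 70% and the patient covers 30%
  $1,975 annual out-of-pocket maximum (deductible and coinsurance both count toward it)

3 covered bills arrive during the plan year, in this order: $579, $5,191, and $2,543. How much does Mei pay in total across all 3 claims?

$1,975

Bill 1, $579: $438 to deductible, leaving $141; 30% of $141 = $42.30. Patient pays $480.30; OOP now $480.30.
Bill 2, $5,191: 30% coinsurance on $5,191 = $1,557.30. Adding that to $480.30 gives $2,037.60, past the $1,975 cap; patient pays only $1,975 − $480.30 = $1,494.70.
Bill 3, $2,543: 30% coinsurance on $2,543 = $762.90. OOP would hit $2,737.90 > $1,975, so the cap limits the patient to $1,975 − $1,975 = $0.
Total paid by the patient: $480.30 + $1,494.70 + $0 = $1,975.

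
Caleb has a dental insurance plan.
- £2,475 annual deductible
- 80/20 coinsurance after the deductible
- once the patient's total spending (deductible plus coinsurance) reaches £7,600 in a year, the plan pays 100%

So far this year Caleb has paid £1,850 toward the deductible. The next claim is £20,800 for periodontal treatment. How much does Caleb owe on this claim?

£1,850 of the £2,475 deductible is already met, leaving £625.
After the £625 deductible portion, £20,800 − £625 = £20,175 is subject to coinsurance.
20% of £20,175 = £4,035 falls to the patient.
Patient responsibility before any cap: £625 + £4,035 = £4,660.
Year-to-date out-of-pocket becomes £1,850 + £4,660 = £6,510, still under the £7,600 maximum, so no cap applies.

£4,660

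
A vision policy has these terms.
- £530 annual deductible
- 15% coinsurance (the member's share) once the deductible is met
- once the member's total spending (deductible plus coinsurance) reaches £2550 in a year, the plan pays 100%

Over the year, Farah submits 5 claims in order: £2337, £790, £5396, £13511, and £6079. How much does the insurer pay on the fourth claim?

£12689.95

Bill 1, £2337: £530 to deductible, leaving £1807; 15% of £1807 = £271.05. Member pays £801.05; OOP now £801.05. Plan pays £2337 − £801.05 = £1535.95.
Bill 2, £790: 15% coinsurance on £790 = £118.50. Member pays £118.50; OOP now £919.55. Plan pays £790 − £118.50 = £671.50.
Bill 3, £5396: deductible already satisfied, so member's share is 15% × £5396 = £809.40. Cost to member: £809.40. OOP to date £1728.95. Plan pays £5396 − £809.40 = £4586.60.
Bill 4, £13511: deductible already satisfied, so member's share is 15% × £13511 = £2026.65. That would push OOP to £3755.60, over the £2550 cap, so member pays £2550 − £1728.95 = £821.05. Plan pays £13511 − £821.05 = £12689.95.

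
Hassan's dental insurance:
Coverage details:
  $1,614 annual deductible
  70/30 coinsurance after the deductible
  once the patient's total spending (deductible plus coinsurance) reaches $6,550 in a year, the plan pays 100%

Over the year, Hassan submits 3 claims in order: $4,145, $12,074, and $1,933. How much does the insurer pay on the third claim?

#1 ($4,145): $1,614 finishes the deductible; $2,531 goes to coinsurance; patient's 30% is $759.30. Patient pays $2,373.30; OOP now $2,373.30. Plan pays $4,145 − $2,373.30 = $1,771.70.
#2 ($12,074): deductible already satisfied, so patient's share is 30% × $12,074 = $3,622.20. Patient pays $3,622.20; OOP now $5,995.50. Insurer: $12,074 − $3,622.20 = $8,451.80.
#3 ($1,933): 30% coinsurance on $1,933 = $579.90. OOP would hit $6,575.40 > $6,550, so the cap limits the patient to $6,550 − $5,995.50 = $554.50. Insurer: $1,933 − $554.50 = $1,378.50.

$1,378.50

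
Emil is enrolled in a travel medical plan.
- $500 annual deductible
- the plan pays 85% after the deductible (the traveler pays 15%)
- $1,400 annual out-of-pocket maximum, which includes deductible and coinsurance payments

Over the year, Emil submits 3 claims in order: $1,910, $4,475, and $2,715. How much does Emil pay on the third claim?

$17.25

Claim 1 ($1,910): deductible takes $500, $1,410 remains; coinsurance $1,410 × 15% = $211.50. Traveler owes $711.50 (running OOP $711.50).
Claim 2 ($4,475): 15% coinsurance on $4,475 = $671.25. Traveler pays $671.25; OOP now $1,382.75.
Claim 3 ($2,715): deductible met; 15% of $2,715 = $407.25. Adding that to $1,382.75 gives $1,790, past the $1,400 cap; traveler pays only $1,400 − $1,382.75 = $17.25.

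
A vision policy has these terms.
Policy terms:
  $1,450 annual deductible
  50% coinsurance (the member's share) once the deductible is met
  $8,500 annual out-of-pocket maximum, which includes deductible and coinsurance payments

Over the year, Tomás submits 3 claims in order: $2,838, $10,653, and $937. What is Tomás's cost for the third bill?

$468.50

Bill 1, $2,838: $1,450 to deductible, leaving $1,388; member's 50% is $694. Member owes $2,144 (running OOP $2,144).
Bill 2, $10,653: 50% coinsurance on $10,653 = $5,326.50. Member owes $5,326.50 (running OOP $7,470.50).
Bill 3, $937: deductible already satisfied, so member's share is 50% × $937 = $468.50. Member pays $468.50; OOP now $7,939.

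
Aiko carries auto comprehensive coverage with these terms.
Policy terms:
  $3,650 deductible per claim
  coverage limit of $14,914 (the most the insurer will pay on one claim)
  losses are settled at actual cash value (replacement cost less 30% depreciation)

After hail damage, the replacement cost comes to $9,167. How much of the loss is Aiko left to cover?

$6,400.10

At 30% depreciation, ACV = $9,167 − $2,750.10 = $6,416.90.
Less the $3,650 deductible: $6,416.90 − $3,650 = $2,766.90.
That's under the $14,914 cap, so the insurer reimburses the full $2,766.90.
Policyholder's share is the uncovered remainder: $9,167 − $2,766.90 = $6,400.10.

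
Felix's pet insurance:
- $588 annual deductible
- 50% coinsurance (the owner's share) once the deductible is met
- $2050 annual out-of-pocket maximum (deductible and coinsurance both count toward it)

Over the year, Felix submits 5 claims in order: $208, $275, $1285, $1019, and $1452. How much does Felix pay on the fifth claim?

Claim 1 — $208: entire amount goes to the deductible. Owner owes $208 (running OOP $208).
Claim 2 — $275: all of it applies to the deductible. Cost to owner: $275. OOP to date $483.
Claim 3 — $1285: deductible takes $105, $1180 remains; owner's 50% is $590. Cost to owner: $695. OOP to date $1178.
Claim 4 — $1019: deductible already satisfied, so owner's share is 50% × $1019 = $509.50. Cost to owner: $509.50. OOP to date $1687.50.
Claim 5 — $1452: deductible already satisfied, so owner's share is 50% × $1452 = $726. Adding that to $1687.50 gives $2413.50, past the $2050 cap; owner pays only $2050 − $1687.50 = $362.50.

$362.50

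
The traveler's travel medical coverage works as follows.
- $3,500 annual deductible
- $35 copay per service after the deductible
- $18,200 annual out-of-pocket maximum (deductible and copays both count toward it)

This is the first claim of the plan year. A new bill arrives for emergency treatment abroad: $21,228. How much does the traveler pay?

Deductible not yet touched, so the first $3,500 of the bill goes to the deductible.
The remaining $17,728 (= $21,228 − $3,500) moves to the copay.
Copay on this service: $35.
So the traveler owes $3,500 + $35 = $3,535 before any cap.
Total out-of-pocket so far would be $0 + $3,535 = $3,535, below the $18,200 cap — no reduction.

$3,535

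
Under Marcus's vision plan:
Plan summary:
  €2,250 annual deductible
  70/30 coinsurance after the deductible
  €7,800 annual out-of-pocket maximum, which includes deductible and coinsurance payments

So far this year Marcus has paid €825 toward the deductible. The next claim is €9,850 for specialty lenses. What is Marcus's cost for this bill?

€3,952.50

Deductible still to meet: €2,250 − €825 = €1,425.
That leaves €9,850 − €1,425 = €8,425 for coinsurance.
Member's 30% share of €8,425 is €2,527.50.
So the member owes €1,425 + €2,527.50 = €3,952.50 before any cap.
Total out-of-pocket so far would be €825 + €3,952.50 = €4,777.50, below the €7,800 cap — no reduction.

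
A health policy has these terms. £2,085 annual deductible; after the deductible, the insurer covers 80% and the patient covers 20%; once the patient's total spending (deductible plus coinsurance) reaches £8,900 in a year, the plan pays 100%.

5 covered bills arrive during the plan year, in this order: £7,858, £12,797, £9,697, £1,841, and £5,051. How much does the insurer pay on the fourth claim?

£1,472.80

Claim 1 (£7,858): deductible takes £2,085, £5,773 remains; coinsurance £5,773 × 20% = £1,154.60. Patient owes £3,239.60 (running OOP £3,239.60). Insurer: £7,858 − £3,239.60 = £4,618.40.
Claim 2 (£12,797): 20% coinsurance on £12,797 = £2,559.40. Cost to patient: £2,559.40. OOP to date £5,799. Plan pays £12,797 − £2,559.40 = £10,237.60.
Claim 3 (£9,697): 20% coinsurance on £9,697 = £1,939.40. Patient pays £1,939.40; OOP now £7,738.40. Insurer: £9,697 − £1,939.40 = £7,757.60.
Claim 4 (£1,841): 20% coinsurance on £1,841 = £368.20. Cost to patient: £368.20. OOP to date £8,106.60. Insurer: £1,841 − £368.20 = £1,472.80.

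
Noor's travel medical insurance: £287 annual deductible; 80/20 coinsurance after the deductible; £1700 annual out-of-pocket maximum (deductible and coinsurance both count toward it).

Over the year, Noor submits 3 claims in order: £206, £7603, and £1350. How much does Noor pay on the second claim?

Bill 1, £206: entire amount goes to the deductible. Traveler owes £206 (running OOP £206).
Bill 2, £7603: £81 finishes the deductible; £7522 goes to coinsurance; 20% of £7522 = £1504.40. Deductible plus coinsurance: £81 + £1504.40 = £1585.40. That would push OOP to £1791.40, over the £1700 cap, so traveler pays £1700 − £206 = £1494.

£1494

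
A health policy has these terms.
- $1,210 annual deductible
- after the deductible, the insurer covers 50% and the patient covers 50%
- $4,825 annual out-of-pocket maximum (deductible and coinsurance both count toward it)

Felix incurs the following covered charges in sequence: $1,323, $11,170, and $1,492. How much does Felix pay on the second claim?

Bill 1, $1,323: deductible takes $1,210, $113 remains; patient's 50% is $56.50. Patient owes $1,266.50 (running OOP $1,266.50).
Bill 2, $11,170: deductible already satisfied, so patient's share is 50% × $11,170 = $5,585. That would push OOP to $6,851.50, over the $4,825 cap, so patient pays $4,825 − $1,266.50 = $3,558.50.

$3,558.50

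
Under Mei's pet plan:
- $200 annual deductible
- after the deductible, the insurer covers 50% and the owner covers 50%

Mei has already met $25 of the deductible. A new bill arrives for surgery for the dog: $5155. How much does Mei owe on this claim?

$2665

Deductible still to meet: $200 − $25 = $175.
The remaining $4980 (= $5155 − $175) moves to coinsurance.
50% of $4980 = $2490 falls to the owner.
Owner responsibility: $175 + $2490 = $2665.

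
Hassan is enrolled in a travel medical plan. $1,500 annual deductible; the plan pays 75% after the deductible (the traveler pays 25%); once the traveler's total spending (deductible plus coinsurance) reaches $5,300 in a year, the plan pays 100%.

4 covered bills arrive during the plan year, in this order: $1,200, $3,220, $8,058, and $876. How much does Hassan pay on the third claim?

$2,014.50

Claim 1 — $1,200: all of it applies to the deductible. Traveler owes $1,200 (running OOP $1,200).
Claim 2 — $3,220: $300 finishes the deductible; $2,920 goes to coinsurance; 25% of $2,920 = $730. Traveler pays $1,030; OOP now $2,230.
Claim 3 — $8,058: deductible met; 25% of $8,058 = $2,014.50. Cost to traveler: $2,014.50. OOP to date $4,244.50.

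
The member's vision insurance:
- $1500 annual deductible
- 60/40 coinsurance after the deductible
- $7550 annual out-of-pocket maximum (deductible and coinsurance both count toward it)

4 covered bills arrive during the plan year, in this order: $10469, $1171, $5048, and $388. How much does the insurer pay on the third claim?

$3054

Claim 1 ($10469): $1500 to deductible, leaving $8969; 40% of $8969 = $3587.60. Member owes $5087.60 (running OOP $5087.60). Insurer: $10469 − $5087.60 = $5381.40.
Claim 2 ($1171): deductible met; 40% of $1171 = $468.40. Member owes $468.40 (running OOP $5556). Plan pays $1171 − $468.40 = $702.60.
Claim 3 ($5048): deductible met; 40% of $5048 = $2019.20. Adding that to $5556 gives $7575.20, past the $7550 cap; member pays only $7550 − $5556 = $1994. Insurer: $5048 − $1994 = $3054.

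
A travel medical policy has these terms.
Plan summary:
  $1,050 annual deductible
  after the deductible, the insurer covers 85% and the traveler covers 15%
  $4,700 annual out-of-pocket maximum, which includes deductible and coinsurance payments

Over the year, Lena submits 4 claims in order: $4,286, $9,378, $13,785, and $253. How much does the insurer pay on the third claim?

$12,027.10

Bill 1, $4,286: $1,050 finishes the deductible; $3,236 goes to coinsurance; traveler's 15% is $485.40. Cost to traveler: $1,535.40. OOP to date $1,535.40. Insurer: $4,286 − $1,535.40 = $2,750.60.
Bill 2, $9,378: deductible already satisfied, so traveler's share is 15% × $9,378 = $1,406.70. Traveler pays $1,406.70; OOP now $2,942.10. Plan pays $9,378 − $1,406.70 = $7,971.30.
Bill 3, $13,785: deductible met; 15% of $13,785 = $2,067.75. That would push OOP to $5,009.85, over the $4,700 cap, so traveler pays $4,700 − $2,942.10 = $1,757.90. Plan pays $13,785 − $1,757.90 = $12,027.10.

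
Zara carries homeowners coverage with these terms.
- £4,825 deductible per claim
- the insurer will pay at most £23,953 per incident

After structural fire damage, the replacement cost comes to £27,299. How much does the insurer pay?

£22,474

After the deductible, £27,299 − £4,825 = £22,474 remains.
That's under the £23,953 cap, so the insurer reimburses the full £22,474.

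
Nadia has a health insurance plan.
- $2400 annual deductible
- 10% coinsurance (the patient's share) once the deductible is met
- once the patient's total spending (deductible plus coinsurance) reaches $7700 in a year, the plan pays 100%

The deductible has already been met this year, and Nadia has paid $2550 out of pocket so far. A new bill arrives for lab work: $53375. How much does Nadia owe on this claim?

$5150

The deductible is already satisfied, so the full bill goes to coinsurance.
Coinsurance: $53375 × 10% = $5337.50.
Adding $5337.50 to the $2550 already spent would give $7887.50, which exceeds the $7700 cap; the patient pays just $7700 − $2550 = $5150.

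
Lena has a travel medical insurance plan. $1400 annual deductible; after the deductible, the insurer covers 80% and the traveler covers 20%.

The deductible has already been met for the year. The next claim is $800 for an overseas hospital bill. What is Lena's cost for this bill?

The deductible is already satisfied, so the full bill goes to coinsurance.
Traveler's 20% share of $800 is $160.

$160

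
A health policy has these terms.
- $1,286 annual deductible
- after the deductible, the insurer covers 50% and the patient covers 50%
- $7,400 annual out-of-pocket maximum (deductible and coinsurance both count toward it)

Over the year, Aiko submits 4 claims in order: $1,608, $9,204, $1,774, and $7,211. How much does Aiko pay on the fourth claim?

#1 ($1,608): $1,286 finishes the deductible; $322 goes to coinsurance; coinsurance $322 × 50% = $161. Patient owes $1,447 (running OOP $1,447).
#2 ($9,204): deductible met; 50% of $9,204 = $4,602. Cost to patient: $4,602. OOP to date $6,049.
#3 ($1,774): 50% coinsurance on $1,774 = $887. Patient owes $887 (running OOP $6,936).
#4 ($7,211): deductible already satisfied, so patient's share is 50% × $7,211 = $3,605.50. OOP would hit $10,541.50 > $7,400, so the cap limits the patient to $7,400 − $6,936 = $464.

$464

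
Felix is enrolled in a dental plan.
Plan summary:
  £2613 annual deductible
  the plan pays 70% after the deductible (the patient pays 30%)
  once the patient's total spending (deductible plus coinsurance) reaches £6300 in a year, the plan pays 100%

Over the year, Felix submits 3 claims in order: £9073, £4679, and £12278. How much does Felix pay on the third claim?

Claim 1 — £9073: deductible takes £2613, £6460 remains; patient's 30% is £1938. Cost to patient: £4551. OOP to date £4551.
Claim 2 — £4679: deductible already satisfied, so patient's share is 30% × £4679 = £1403.70. Cost to patient: £1403.70. OOP to date £5954.70.
Claim 3 — £12278: deductible met; 30% of £12278 = £3683.40. That would push OOP to £9638.10, over the £6300 cap, so patient pays £6300 − £5954.70 = £345.30.

£345.30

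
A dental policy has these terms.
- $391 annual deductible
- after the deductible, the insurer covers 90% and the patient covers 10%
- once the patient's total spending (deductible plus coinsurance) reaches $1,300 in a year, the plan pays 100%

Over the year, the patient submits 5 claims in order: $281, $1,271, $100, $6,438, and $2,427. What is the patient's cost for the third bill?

Claim 1 ($281): all of it applies to the deductible. Cost to patient: $281. OOP to date $281.
Claim 2 ($1,271): $110 to deductible, leaving $1,161; coinsurance $1,161 × 10% = $116.10. Cost to patient: $226.10. OOP to date $507.10.
Claim 3 ($100): 10% coinsurance on $100 = $10. Patient owes $10 (running OOP $517.10).

$10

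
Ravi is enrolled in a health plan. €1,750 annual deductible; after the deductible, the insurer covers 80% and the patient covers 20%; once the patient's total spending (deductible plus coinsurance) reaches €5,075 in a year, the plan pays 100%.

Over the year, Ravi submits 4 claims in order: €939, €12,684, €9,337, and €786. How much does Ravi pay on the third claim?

Claim 1 — €939: fully absorbed by the deductible. Patient pays €939; OOP now €939.
Claim 2 — €12,684: deductible takes €811, €11,873 remains; 20% of €11,873 = €2,374.60. Patient owes €3,185.60 (running OOP €4,124.60).
Claim 3 — €9,337: 20% coinsurance on €9,337 = €1,867.40. OOP would hit €5,992 > €5,075, so the cap limits the patient to €5,075 − €4,124.60 = €950.40.

€950.40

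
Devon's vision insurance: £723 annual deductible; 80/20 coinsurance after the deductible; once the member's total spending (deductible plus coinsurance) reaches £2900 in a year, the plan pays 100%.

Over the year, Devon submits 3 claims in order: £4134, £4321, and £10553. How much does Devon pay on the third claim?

£630.60

#1 (£4134): deductible takes £723, £3411 remains; 20% of £3411 = £682.20. Member pays £1405.20; OOP now £1405.20.
#2 (£4321): deductible met; 20% of £4321 = £864.20. Member pays £864.20; OOP now £2269.40.
#3 (£10553): 20% coinsurance on £10553 = £2110.60. That would push OOP to £4380, over the £2900 cap, so member pays £2900 − £2269.40 = £630.60.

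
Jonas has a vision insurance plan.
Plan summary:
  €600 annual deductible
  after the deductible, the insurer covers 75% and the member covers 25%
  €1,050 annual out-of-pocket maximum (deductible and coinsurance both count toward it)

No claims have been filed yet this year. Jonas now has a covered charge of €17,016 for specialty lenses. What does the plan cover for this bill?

The full €600 deductible is still open; €600 of this bill applies to it.
After the €600 deductible portion, €17,016 − €600 = €16,416 is subject to coinsurance.
25% of €16,416 = €4,104 falls to the member.
So the member owes €600 + €4,104 = €4,704 before any cap.
Year-to-date out-of-pocket would reach €0 + €4,704 = €4,704, above the €1,050 maximum, so the member pays only €1,050 − €0 = €1,050.
The insurer covers the remainder: €17,016 − €1,050 = €15,966.

€15,966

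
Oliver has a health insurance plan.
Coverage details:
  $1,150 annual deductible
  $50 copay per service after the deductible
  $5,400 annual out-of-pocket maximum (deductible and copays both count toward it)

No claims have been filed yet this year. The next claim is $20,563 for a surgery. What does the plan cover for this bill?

Nothing has been paid toward the $1,150 deductible, so the first $1,150 of this charge is applied there.
That leaves $20,563 − $1,150 = $19,413 for the copay.
Copay on this service: $50.
That puts the patient's cost at $1,150 + $50 = $1,200 before any cap.
Year-to-date out-of-pocket becomes $0 + $1,200 = $1,200, still under the $5,400 maximum, so no cap applies.
The plan picks up $20,563 − $1,200 = $19,363.

$19,363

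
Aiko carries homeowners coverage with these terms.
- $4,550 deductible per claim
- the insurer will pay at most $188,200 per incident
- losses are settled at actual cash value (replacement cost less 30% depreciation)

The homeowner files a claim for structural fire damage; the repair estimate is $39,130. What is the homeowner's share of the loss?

At 30% depreciation, ACV = $39,130 − $11,739 = $27,391.
Subtract the deductible: $27,391 − $4,550 = $22,841.
$22,841 is within the $188,200 limit, so the insurer pays $22,841.
Out of pocket: $39,130 − $22,841 = $16,289.

$16,289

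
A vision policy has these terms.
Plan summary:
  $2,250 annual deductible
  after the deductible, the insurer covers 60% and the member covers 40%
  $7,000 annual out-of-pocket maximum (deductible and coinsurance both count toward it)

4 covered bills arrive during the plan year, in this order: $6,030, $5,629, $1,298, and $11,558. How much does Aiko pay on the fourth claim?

$467.20

#1 ($6,030): $2,250 to deductible, leaving $3,780; coinsurance $3,780 × 40% = $1,512. Cost to member: $3,762. OOP to date $3,762.
#2 ($5,629): 40% coinsurance on $5,629 = $2,251.60. Member owes $2,251.60 (running OOP $6,013.60).
#3 ($1,298): deductible met; 40% of $1,298 = $519.20. Member pays $519.20; OOP now $6,532.80.
#4 ($11,558): 40% coinsurance on $11,558 = $4,623.20. That would push OOP to $11,156, over the $7,000 cap, so member pays $7,000 − $6,532.80 = $467.20.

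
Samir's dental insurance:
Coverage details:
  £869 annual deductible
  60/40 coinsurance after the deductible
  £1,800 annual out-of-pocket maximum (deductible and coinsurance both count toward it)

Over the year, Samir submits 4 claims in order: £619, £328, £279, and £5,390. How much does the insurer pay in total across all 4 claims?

Claim 1 (£619): fully absorbed by the deductible. Patient owes £619 (running OOP £619). Insurer: £619 − £619 = £0.
Claim 2 (£328): £250 finishes the deductible; £78 goes to coinsurance; coinsurance £78 × 40% = £31.20. Patient pays £281.20; OOP now £900.20. Insurer: £328 − £281.20 = £46.80.
Claim 3 (£279): deductible already satisfied, so patient's share is 40% × £279 = £111.60. Cost to patient: £111.60. OOP to date £1,011.80. Plan pays £279 − £111.60 = £167.40.
Claim 4 (£5,390): deductible already satisfied, so patient's share is 40% × £5,390 = £2,156. That would push OOP to £3,167.80, over the £1,800 cap, so patient pays £1,800 − £1,011.80 = £788.20. Insurer: £5,390 − £788.20 = £4,601.80.
Insurer total = bills − patient's total = £6,616 − £1,800 = £4,816.

£4,816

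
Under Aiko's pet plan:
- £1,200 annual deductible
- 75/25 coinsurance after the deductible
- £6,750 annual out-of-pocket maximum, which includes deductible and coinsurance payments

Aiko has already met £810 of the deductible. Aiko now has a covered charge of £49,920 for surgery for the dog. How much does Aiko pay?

£5,940

Remaining deductible: £1,200 − £810 = £390.
That leaves £49,920 − £390 = £49,530 for coinsurance.
25% of £49,530 = £12,382.50 falls to the owner.
So the owner owes £390 + £12,382.50 = £12,772.50 before any cap.
Year-to-date out-of-pocket would reach £810 + £12,772.50 = £13,582.50, above the £6,750 maximum, so the owner pays only £6,750 − £810 = £5,940.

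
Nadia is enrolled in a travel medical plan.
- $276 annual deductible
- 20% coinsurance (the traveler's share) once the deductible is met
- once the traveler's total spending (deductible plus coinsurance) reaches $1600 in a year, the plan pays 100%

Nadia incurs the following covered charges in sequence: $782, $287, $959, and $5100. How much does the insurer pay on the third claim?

Bill 1, $782: $276 finishes the deductible; $506 goes to coinsurance; 20% of $506 = $101.20. Cost to traveler: $377.20. OOP to date $377.20. Plan pays $782 − $377.20 = $404.80.
Bill 2, $287: 20% coinsurance on $287 = $57.40. Traveler pays $57.40; OOP now $434.60. Plan pays $287 − $57.40 = $229.60.
Bill 3, $959: 20% coinsurance on $959 = $191.80. Traveler owes $191.80 (running OOP $626.40). Plan pays $959 − $191.80 = $767.20.

$767.20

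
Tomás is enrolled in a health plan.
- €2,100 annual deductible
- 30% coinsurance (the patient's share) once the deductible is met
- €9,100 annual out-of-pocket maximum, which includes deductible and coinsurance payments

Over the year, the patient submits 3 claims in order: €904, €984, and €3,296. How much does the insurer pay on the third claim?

#1 (€904): fully absorbed by the deductible. Patient owes €904 (running OOP €904). Insurer: €904 − €904 = €0.
#2 (€984): fully absorbed by the deductible. Patient pays €984; OOP now €1,888. Plan pays €984 − €984 = €0.
#3 (€3,296): €212 finishes the deductible; €3,084 goes to coinsurance; patient's 30% is €925.20. Cost to patient: €1,137.20. OOP to date €3,025.20. Plan pays €3,296 − €1,137.20 = €2,158.80.

€2,158.80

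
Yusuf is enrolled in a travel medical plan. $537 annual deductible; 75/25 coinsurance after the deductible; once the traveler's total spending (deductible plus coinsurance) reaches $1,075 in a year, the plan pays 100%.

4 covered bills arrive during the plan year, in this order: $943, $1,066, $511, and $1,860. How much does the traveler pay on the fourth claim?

$42.25

#1 ($943): $537 finishes the deductible; $406 goes to coinsurance; 25% of $406 = $101.50. Cost to traveler: $638.50. OOP to date $638.50.
#2 ($1,066): 25% coinsurance on $1,066 = $266.50. Traveler pays $266.50; OOP now $905.
#3 ($511): deductible already satisfied, so traveler's share is 25% × $511 = $127.75. Cost to traveler: $127.75. OOP to date $1,032.75.
#4 ($1,860): 25% coinsurance on $1,860 = $465. OOP would hit $1,497.75 > $1,075, so the cap limits the traveler to $1,075 − $1,032.75 = $42.25.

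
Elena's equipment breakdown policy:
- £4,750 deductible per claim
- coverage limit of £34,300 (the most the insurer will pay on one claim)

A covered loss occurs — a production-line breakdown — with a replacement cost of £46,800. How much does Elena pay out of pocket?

Less the £4,750 deductible: £46,800 − £4,750 = £42,050.
£42,050 exceeds the £34,300 limit, so the insurer pays the limit: £34,300.
The business owner bears the rest of the original loss: £46,800 − £34,300 = £12,500.

£12,500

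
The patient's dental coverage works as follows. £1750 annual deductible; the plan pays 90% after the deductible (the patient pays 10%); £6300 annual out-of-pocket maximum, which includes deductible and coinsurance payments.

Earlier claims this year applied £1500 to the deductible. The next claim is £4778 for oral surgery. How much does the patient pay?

£1500 of the £1750 deductible is already met, leaving £250.
The remaining £4528 (= £4778 − £250) moves to coinsurance.
10% of £4528 = £452.80 falls to the patient.
Patient responsibility before any cap: £250 + £452.80 = £702.80.
Year-to-date out-of-pocket becomes £1500 + £702.80 = £2202.80, still under the £6300 maximum, so no cap applies.

£702.80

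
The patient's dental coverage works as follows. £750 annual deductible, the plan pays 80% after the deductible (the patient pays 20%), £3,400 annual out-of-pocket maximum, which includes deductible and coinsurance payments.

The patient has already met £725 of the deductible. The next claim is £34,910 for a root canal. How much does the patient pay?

£2,675

Remaining deductible: £750 − £725 = £25.
After the £25 deductible portion, £34,910 − £25 = £34,885 is subject to coinsurance.
20% of £34,885 = £6,977 falls to the patient.
Patient responsibility before any cap: £25 + £6,977 = £7,002.
Adding £7,002 to the £725 already spent would give £7,727, which exceeds the £3,400 cap; the patient pays just £3,400 − £725 = £2,675.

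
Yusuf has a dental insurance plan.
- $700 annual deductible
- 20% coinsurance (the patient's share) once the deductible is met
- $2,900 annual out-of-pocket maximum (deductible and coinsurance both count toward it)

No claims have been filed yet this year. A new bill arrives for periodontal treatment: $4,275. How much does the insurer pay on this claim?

$2,860

Deductible not yet touched, so the first $700 of the bill goes to the deductible.
After the $700 deductible portion, $4,275 − $700 = $3,575 is subject to coinsurance.
Coinsurance: $3,575 × 20% = $715.
That puts the patient's cost at $700 + $715 = $1,415 before any cap.
Total out-of-pocket so far would be $0 + $1,415 = $1,415, below the $2,900 cap — no reduction.
The insurer covers the remainder: $4,275 − $1,415 = $2,860.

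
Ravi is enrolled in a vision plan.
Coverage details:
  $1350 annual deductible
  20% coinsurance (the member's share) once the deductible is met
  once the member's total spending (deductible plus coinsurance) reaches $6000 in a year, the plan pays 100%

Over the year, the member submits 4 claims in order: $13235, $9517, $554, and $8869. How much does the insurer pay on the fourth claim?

$8610.20

Claim 1 ($13235): $1350 to deductible, leaving $11885; member's 20% is $2377. Member pays $3727; OOP now $3727. Plan pays $13235 − $3727 = $9508.
Claim 2 ($9517): 20% coinsurance on $9517 = $1903.40. Cost to member: $1903.40. OOP to date $5630.40. Insurer: $9517 − $1903.40 = $7613.60.
Claim 3 ($554): 20% coinsurance on $554 = $110.80. Member owes $110.80 (running OOP $5741.20). Insurer: $554 − $110.80 = $443.20.
Claim 4 ($8869): 20% coinsurance on $8869 = $1773.80. That would push OOP to $7515, over the $6000 cap, so member pays $6000 − $5741.20 = $258.80. Plan pays $8869 − $258.80 = $8610.20.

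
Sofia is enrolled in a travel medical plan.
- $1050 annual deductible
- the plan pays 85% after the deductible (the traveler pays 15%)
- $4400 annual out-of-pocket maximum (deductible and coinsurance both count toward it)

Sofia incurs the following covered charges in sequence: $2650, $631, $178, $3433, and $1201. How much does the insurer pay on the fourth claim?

Claim 1 — $2650: $1050 to deductible, leaving $1600; traveler's 15% is $240. Traveler pays $1290; OOP now $1290. Plan pays $2650 − $1290 = $1360.
Claim 2 — $631: deductible met; 15% of $631 = $94.65. Cost to traveler: $94.65. OOP to date $1384.65. Plan pays $631 − $94.65 = $536.35.
Claim 3 — $178: deductible already satisfied, so traveler's share is 15% × $178 = $26.70. Traveler pays $26.70; OOP now $1411.35. Insurer: $178 − $26.70 = $151.30.
Claim 4 — $3433: 15% coinsurance on $3433 = $514.95. Cost to traveler: $514.95. OOP to date $1926.30. Insurer: $3433 − $514.95 = $2918.05.

$2918.05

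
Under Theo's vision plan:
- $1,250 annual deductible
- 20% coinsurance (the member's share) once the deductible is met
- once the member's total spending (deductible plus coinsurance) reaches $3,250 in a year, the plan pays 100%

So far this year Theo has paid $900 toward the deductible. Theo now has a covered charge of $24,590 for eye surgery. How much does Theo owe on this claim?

$2,350

$900 of the $1,250 deductible is already met, leaving $350.
That leaves $24,590 − $350 = $24,240 for coinsurance.
Coinsurance: $24,240 × 20% = $4,848.
That puts the member's cost at $350 + $4,848 = $5,198 before any cap.
That would bring total out-of-pocket to $6,098, past the $3,250 cap. The member is capped at $3,250 − $900 = $2,350 on this claim.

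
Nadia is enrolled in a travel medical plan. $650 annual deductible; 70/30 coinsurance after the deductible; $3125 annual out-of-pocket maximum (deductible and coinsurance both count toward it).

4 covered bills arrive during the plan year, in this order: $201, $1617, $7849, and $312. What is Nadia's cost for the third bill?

$2124.60

Bill 1, $201: entire amount goes to the deductible. Traveler pays $201; OOP now $201.
Bill 2, $1617: $449 finishes the deductible; $1168 goes to coinsurance; 30% of $1168 = $350.40. Traveler pays $799.40; OOP now $1000.40.
Bill 3, $7849: deductible met; 30% of $7849 = $2354.70. That would push OOP to $3355.10, over the $3125 cap, so traveler pays $3125 − $1000.40 = $2124.60.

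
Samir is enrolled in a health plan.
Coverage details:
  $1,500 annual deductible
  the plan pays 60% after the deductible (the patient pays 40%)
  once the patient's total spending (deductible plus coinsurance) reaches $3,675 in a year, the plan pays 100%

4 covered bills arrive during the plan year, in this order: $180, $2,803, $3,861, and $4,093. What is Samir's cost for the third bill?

#1 ($180): fully absorbed by the deductible. Cost to patient: $180. OOP to date $180.
#2 ($2,803): $1,320 finishes the deductible; $1,483 goes to coinsurance; 40% of $1,483 = $593.20. Patient pays $1,913.20; OOP now $2,093.20.
#3 ($3,861): 40% coinsurance on $3,861 = $1,544.40. Patient pays $1,544.40; OOP now $3,637.60.

$1,544.40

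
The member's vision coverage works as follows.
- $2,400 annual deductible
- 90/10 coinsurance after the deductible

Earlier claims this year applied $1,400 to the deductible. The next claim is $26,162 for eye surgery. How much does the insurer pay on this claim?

Deductible still to meet: $2,400 − $1,400 = $1,000.
The remaining $25,162 (= $26,162 − $1,000) moves to coinsurance.
Coinsurance: $25,162 × 10% = $2,516.20.
So the member owes $1,000 + $2,516.20 = $3,516.20.
The insurer covers the remainder: $26,162 − $3,516.20 = $22,645.80.

$22,645.80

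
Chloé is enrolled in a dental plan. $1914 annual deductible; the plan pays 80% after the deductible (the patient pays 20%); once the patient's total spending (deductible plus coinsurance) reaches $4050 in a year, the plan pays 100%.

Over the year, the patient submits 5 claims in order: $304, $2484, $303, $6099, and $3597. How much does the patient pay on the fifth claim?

#1 ($304): fully absorbed by the deductible. Patient pays $304; OOP now $304.
#2 ($2484): $1610 finishes the deductible; $874 goes to coinsurance; patient's 20% is $174.80. Patient pays $1784.80; OOP now $2088.80.
#3 ($303): deductible met; 20% of $303 = $60.60. Cost to patient: $60.60. OOP to date $2149.40.
#4 ($6099): deductible already satisfied, so patient's share is 20% × $6099 = $1219.80. Patient pays $1219.80; OOP now $3369.20.
#5 ($3597): 20% coinsurance on $3597 = $719.40. OOP would hit $4088.60 > $4050, so the cap limits the patient to $4050 − $3369.20 = $680.80.

$680.80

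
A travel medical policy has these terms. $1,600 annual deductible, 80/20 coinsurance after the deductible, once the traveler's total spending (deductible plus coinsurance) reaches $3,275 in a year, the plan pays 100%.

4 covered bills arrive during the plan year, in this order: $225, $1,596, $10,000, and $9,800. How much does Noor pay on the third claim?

Claim 1 — $225: entire amount goes to the deductible. Traveler owes $225 (running OOP $225).
Claim 2 — $1,596: $1,375 to deductible, leaving $221; coinsurance $221 × 20% = $44.20. Traveler owes $1,419.20 (running OOP $1,644.20).
Claim 3 — $10,000: deductible already satisfied, so traveler's share is 20% × $10,000 = $2,000. Adding that to $1,644.20 gives $3,644.20, past the $3,275 cap; traveler pays only $3,275 − $1,644.20 = $1,630.80.

$1,630.80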